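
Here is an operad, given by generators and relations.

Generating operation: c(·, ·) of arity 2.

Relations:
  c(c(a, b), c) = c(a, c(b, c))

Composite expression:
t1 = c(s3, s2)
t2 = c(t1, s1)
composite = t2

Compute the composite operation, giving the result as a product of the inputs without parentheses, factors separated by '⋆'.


Associativity of c dissolves the nesting; only the s-input order survives.
c(s3, s2) flattens to s3 ⋆ s2
c(c(s3, s2), s1) flattens to s3 ⋆ s2 ⋆ s1

s3 ⋆ s2 ⋆ s1


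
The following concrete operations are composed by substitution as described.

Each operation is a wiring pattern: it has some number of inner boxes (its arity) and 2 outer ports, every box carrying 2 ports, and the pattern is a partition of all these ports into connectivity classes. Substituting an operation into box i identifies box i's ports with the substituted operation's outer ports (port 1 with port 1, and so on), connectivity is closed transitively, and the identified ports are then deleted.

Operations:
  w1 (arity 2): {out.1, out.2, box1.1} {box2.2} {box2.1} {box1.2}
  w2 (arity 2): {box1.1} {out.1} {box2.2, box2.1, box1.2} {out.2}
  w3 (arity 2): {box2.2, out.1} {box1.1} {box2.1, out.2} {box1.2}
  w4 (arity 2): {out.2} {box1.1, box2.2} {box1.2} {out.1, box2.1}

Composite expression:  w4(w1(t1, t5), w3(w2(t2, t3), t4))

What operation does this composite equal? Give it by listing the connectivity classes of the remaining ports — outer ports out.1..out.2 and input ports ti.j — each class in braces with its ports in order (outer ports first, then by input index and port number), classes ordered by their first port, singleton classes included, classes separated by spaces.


{out.1, t4.2} {out.2} {t1.1, t4.1} {t1.2} {t2.1} {t2.2, t3.1, t3.2} {t5.1} {t5.2}

Two ports join when wires chain via w4-identified ports.
the subtree at w1 composes to {out.1, out.2, t1.1} {t1.2} {t5.1} {t5.2} on (t1, t5); out.j = own outer ports
the subtree at w2 composes to {out.1} {out.2} {t2.1} {t2.2, t3.1, t3.2} on (t2, t3); out.j = own outer ports
the subtree at w3 composes to {out.1, t4.2} {out.2, t4.1} {t2.1} {t2.2, t3.1, t3.2} on (t2, t3, t4); out.j = own outer ports
the subtree at w4 composes to {out.1, t4.2} {out.2} {t1.1, t4.1} {t1.2} {t2.1} {t2.2, t3.1, t3.2} {t5.1} {t5.2} on (t1, t5, t2, t3, t4); out.j = own outer ports


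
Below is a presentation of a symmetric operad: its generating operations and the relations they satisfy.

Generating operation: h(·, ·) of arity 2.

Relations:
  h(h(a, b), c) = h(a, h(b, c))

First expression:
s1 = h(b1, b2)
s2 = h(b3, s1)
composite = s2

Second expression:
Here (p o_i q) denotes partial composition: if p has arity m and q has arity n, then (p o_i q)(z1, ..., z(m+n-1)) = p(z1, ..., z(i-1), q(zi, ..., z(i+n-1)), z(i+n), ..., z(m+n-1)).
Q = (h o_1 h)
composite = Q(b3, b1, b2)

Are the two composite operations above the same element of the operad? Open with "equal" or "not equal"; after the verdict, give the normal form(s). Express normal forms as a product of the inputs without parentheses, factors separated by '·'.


equal; the common form is b3 · b1 · b2

Reducing the first expression gives b3 · b1 · b2
Reducing the second expression gives b3 · b1 · b2
The normal forms match — equal.


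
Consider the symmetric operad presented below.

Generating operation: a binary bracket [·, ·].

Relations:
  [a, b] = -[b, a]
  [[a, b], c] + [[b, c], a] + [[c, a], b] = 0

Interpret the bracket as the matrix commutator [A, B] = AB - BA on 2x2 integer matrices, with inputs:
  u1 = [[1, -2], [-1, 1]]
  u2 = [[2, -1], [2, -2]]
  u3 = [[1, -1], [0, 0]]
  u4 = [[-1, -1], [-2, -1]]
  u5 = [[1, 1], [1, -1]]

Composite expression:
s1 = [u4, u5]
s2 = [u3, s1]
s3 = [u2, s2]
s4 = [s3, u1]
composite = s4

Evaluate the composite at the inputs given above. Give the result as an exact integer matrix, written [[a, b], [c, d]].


[[-24, 48], [-24, 24]]

[u4, u5] = [[1, 2], [-4, -1]]
[u3, [u4, u5]] = [[4, 4], [4, -4]]
[u2, [u3, [u4, u5]]] = [[-12, 24], [0, 12]]
[[u2, [u3, [u4, u5]]], u1] = [[-24, 48], [-24, 24]]


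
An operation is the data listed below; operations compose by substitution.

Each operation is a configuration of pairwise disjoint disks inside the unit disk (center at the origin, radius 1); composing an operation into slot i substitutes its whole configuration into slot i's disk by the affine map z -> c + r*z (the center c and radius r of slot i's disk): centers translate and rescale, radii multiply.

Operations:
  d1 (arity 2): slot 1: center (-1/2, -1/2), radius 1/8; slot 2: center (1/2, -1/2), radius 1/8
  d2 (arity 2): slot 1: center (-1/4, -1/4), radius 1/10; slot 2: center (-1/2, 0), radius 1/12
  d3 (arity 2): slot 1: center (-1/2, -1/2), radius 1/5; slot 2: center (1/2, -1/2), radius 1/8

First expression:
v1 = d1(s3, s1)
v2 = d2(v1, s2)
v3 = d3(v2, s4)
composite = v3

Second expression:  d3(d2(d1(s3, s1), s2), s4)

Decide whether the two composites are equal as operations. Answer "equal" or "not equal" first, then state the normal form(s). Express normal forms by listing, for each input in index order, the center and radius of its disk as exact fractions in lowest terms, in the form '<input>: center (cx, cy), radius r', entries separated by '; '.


equal — both sides give s1: center (-27/50, -14/25), radius 1/400; s2: center (-3/5, -1/2), radius 1/60; s3: center (-14/25, -14/25), radius 1/400; s4: center (1/2, -1/2), radius 1/8

In normal form, the first expression is s1: center (-27/50, -14/25), radius 1/400; s2: center (-3/5, -1/2), radius 1/60; s3: center (-14/25, -14/25), radius 1/400; s4: center (1/2, -1/2), radius 1/8
In normal form, the second expression is s1: center (-27/50, -14/25), radius 1/400; s2: center (-3/5, -1/2), radius 1/60; s3: center (-14/25, -14/25), radius 1/400; s4: center (1/2, -1/2), radius 1/8
The forms coincide; equal.


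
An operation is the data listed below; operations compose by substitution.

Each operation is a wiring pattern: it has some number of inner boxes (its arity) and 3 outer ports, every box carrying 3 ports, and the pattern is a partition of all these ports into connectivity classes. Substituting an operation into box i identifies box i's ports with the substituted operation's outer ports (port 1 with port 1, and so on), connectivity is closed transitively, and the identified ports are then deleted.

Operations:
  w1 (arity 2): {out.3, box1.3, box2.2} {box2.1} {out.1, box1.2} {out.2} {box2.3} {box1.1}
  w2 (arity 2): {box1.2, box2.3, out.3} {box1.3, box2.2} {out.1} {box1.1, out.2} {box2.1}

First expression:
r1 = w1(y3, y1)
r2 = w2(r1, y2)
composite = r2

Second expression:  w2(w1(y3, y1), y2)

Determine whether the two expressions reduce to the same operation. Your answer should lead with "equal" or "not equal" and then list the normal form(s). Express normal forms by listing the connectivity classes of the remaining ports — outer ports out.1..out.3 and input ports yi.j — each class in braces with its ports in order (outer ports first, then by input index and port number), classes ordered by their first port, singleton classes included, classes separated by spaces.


The first composite normalizes to {out.1} {out.2, y3.2} {out.3, y2.3} {y1.1} {y1.2, y2.2, y3.3} {y1.3} {y2.1} {y3.1}
The second composite normalizes to {out.1} {out.2, y3.2} {out.3, y2.3} {y1.1} {y1.2, y2.2, y3.3} {y1.3} {y2.1} {y3.1}
Identical normal forms: equal.

equal; the common form is {out.1} {out.2, y3.2} {out.3, y2.3} {y1.1} {y1.2, y2.2, y3.3} {y1.3} {y2.1} {y3.1}


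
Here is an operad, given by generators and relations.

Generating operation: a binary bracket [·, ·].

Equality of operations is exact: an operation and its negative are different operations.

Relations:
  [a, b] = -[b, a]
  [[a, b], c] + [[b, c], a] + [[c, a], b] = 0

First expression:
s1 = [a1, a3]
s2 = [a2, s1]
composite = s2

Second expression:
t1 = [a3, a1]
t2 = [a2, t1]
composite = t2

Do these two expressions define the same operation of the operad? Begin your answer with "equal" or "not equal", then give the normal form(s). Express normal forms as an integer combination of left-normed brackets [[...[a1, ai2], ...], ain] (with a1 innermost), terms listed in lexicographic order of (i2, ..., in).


not equal: they reduce to -[[a1, a3], a2] and [[a1, a3], a2]


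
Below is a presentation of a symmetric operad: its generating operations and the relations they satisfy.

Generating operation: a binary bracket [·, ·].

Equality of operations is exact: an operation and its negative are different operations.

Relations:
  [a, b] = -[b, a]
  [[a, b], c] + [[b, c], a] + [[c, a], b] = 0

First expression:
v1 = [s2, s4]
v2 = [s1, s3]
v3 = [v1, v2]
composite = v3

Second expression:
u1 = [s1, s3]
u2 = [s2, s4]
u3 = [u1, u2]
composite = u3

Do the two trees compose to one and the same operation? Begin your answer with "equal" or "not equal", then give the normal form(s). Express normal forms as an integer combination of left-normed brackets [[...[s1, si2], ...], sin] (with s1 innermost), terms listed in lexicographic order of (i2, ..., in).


not equal; the first gives -[[[s1, s3], s2], s4] + [[[s1, s3], s4], s2] and the second [[[s1, s3], s2], s4] - [[[s1, s3], s4], s2]

The first composite normalizes to -[[[s1, s3], s2], s4] + [[[s1, s3], s4], s2]
The second composite normalizes to [[[s1, s3], s2], s4] - [[[s1, s3], s4], s2]
Distinct normal forms: not equal.


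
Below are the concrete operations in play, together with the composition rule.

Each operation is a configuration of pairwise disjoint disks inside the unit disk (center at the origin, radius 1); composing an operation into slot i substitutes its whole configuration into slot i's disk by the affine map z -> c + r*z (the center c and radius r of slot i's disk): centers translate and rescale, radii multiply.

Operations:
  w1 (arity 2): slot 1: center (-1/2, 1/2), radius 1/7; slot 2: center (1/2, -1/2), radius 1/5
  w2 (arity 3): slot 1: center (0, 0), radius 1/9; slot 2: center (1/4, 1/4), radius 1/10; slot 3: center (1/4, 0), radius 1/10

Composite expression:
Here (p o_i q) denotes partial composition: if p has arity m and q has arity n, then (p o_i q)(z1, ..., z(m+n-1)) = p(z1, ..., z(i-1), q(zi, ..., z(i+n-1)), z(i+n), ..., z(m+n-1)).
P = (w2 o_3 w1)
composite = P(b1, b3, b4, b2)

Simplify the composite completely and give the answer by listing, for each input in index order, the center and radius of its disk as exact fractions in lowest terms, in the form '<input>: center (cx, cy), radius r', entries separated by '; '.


b1: center (0, 0), radius 1/9; b2: center (3/10, -1/20), radius 1/50; b3: center (1/4, 1/4), radius 1/10; b4: center (1/5, 1/20), radius 1/70

Affine substitution under w2: radii multiply and b-centers shift.
b1: after 1 affine step, its disk has center (0, 0), radius 1/9
b3: after 1 affine step, its disk has center (1/4, 1/4), radius 1/10
b4: after 2 affine steps, its disk has center (1/5, 1/20), radius 1/70
b2: after 2 affine steps, its disk has center (3/10, -1/20), radius 1/50


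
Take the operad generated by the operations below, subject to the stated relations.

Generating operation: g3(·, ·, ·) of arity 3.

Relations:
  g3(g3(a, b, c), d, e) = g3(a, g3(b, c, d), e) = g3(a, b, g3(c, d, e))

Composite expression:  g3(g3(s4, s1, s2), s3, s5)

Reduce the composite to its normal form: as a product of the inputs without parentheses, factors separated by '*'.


s4 * s1 * s2 * s3 * s5

All parenthesizations of g3 agree; list the s-inputs left to right.
g3(s4, s1, s2) spells out as s4 * s1 * s2
g3(g3(s4, s1, s2), s3, s5) spells out as s4 * s1 * s2 * s3 * s5


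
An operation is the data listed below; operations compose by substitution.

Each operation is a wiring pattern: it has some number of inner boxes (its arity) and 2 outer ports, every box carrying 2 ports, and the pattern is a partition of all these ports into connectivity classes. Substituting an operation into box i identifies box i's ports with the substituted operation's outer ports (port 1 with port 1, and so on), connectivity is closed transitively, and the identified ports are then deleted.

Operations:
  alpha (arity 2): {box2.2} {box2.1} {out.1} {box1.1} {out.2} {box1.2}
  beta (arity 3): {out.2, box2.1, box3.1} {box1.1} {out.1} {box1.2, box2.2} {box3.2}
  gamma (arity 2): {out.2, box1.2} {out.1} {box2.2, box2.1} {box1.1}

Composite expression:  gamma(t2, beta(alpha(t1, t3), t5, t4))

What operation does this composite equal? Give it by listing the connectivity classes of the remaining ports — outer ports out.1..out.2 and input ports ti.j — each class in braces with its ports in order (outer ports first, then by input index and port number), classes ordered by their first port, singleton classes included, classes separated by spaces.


{out.1} {out.2, t2.2} {t1.1} {t1.2} {t2.1} {t3.1} {t3.2} {t4.1, t5.1} {t4.2} {t5.2}

Connectivity passes through glued gamma-boundaries; trace each wire chain.
the subtree at alpha composes to {out.1} {out.2} {t1.1} {t1.2} {t3.1} {t3.2} on (t1, t3); out.j = own outer ports
the subtree at beta composes to {out.1} {out.2, t4.1, t5.1} {t1.1} {t1.2} {t3.1} {t3.2} {t4.2} {t5.2} on (t1, t3, t5, t4); out.j = own outer ports
the subtree at gamma composes to {out.1} {out.2, t2.2} {t1.1} {t1.2} {t2.1} {t3.1} {t3.2} {t4.1, t5.1} {t4.2} {t5.2} on (t2, t1, t3, t5, t4); out.j = own outer ports


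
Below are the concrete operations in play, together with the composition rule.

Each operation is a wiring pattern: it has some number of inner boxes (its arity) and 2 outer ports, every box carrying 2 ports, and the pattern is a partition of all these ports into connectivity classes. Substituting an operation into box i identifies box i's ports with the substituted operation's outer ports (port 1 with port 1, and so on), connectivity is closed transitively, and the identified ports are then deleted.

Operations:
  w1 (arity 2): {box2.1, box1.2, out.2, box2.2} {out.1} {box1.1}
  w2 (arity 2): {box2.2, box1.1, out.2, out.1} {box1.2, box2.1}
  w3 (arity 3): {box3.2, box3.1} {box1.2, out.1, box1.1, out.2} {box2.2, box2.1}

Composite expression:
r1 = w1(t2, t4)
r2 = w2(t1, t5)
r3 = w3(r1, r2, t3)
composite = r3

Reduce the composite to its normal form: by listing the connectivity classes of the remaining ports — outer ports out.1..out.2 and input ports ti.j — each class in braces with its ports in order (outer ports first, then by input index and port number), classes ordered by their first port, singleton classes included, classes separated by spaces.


Two ports join when wires chain via w3-identified ports.
stage w1: inputs (t2, t4), connectivity {out.1} {out.2, t2.2, t4.1, t4.2} {t2.1}, out.j its boundary
stage w2: inputs (t1, t5), connectivity {out.1, out.2, t1.1, t5.2} {t1.2, t5.1}, out.j its boundary
stage w3: inputs (t2, t4, t1, t5, t3), connectivity {out.1, out.2, t2.2, t4.1, t4.2} {t1.1, t5.2} {t1.2, t5.1} {t2.1} {t3.1, t3.2}, out.j its boundary

{out.1, out.2, t2.2, t4.1, t4.2} {t1.1, t5.2} {t1.2, t5.1} {t2.1} {t3.1, t3.2}


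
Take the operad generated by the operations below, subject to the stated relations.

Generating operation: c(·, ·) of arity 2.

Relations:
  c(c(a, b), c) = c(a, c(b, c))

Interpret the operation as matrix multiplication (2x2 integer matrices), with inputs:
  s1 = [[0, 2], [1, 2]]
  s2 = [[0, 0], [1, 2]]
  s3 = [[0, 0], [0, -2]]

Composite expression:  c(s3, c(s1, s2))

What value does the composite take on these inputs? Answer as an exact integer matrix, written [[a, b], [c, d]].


[[0, 0], [-4, -8]]

c(s1, s2) = [[2, 4], [2, 4]]
c(s3, c(s1, s2)) = [[0, 0], [-4, -8]]


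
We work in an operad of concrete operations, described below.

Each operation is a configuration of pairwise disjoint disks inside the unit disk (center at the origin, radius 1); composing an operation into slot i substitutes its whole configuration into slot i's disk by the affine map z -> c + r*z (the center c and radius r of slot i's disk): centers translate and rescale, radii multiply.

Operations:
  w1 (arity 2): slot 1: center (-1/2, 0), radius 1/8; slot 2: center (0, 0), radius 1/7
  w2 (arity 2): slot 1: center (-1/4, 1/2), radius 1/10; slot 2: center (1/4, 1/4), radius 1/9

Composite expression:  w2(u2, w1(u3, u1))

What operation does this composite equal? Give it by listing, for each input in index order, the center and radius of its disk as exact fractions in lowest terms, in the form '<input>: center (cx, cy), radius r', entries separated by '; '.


u1: center (1/4, 1/4), radius 1/63; u2: center (-1/4, 1/2), radius 1/10; u3: center (7/36, 1/4), radius 1/72

Nesting under w2 composes maps z -> c + r*z down each u-path.
u2: after 1 affine step, its disk has center (-1/4, 1/2), radius 1/10
u3: after 2 affine steps, its disk has center (7/36, 1/4), radius 1/72
u1: after 2 affine steps, its disk has center (1/4, 1/4), radius 1/63


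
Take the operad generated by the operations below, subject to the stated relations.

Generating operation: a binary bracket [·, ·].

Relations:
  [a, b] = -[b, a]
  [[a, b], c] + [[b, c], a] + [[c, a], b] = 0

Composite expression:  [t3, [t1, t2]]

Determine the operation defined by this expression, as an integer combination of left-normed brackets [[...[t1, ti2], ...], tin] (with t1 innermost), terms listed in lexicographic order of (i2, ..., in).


In the tensor algebra, words opening t1 carry the t1-anchored form.
Composite bracket: [t3, [t1, t2]]
Under [a, b] = ab - ba we get 4 signed associative words (2^2 = 4).
The t1-initial words carry the normal form:
  the word t1t2t3 carries sign -1 and contributes -[[t1, t2], t3]

-[[t1, t2], t3]


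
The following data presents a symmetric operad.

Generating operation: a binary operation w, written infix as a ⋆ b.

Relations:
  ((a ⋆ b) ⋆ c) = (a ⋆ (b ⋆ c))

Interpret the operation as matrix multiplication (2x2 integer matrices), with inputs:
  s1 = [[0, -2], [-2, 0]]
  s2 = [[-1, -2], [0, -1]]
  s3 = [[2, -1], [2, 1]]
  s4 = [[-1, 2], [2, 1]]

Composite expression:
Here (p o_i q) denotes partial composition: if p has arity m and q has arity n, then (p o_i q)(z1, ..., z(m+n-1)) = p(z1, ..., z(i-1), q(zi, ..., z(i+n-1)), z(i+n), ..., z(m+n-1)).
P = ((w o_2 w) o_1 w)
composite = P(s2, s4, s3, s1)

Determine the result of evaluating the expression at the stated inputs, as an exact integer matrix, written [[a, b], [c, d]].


[[2, 28], [-2, 12]]

(s2 ⋆ s4) = [[-3, -4], [-2, -1]]
(s3 ⋆ s1) = [[2, -4], [-2, -4]]
((s2 ⋆ s4) ⋆ (s3 ⋆ s1)) = [[2, 28], [-2, 12]]


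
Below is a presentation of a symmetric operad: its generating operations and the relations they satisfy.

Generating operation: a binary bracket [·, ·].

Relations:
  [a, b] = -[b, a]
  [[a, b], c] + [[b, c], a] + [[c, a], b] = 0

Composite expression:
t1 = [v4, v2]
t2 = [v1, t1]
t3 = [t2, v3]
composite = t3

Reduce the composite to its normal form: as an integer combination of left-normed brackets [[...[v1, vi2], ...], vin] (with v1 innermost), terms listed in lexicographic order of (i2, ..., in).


-[[[v1, v2], v4], v3] + [[[v1, v4], v2], v3]

Left-normed coefficients sit on the v1-initial expansion words.
Composite bracket: [[v1, [v4, v2]], v3]
Under [a, b] = ab - ba we get 8 signed associative words (2^3 = 8).
Only words starting with v1 matter:
  v1v2v4v3 appears with sign -1, giving the term -[[[v1, v2], v4], v3]
  v1v4v2v3 appears with sign +1, giving the term +[[[v1, v4], v2], v3]


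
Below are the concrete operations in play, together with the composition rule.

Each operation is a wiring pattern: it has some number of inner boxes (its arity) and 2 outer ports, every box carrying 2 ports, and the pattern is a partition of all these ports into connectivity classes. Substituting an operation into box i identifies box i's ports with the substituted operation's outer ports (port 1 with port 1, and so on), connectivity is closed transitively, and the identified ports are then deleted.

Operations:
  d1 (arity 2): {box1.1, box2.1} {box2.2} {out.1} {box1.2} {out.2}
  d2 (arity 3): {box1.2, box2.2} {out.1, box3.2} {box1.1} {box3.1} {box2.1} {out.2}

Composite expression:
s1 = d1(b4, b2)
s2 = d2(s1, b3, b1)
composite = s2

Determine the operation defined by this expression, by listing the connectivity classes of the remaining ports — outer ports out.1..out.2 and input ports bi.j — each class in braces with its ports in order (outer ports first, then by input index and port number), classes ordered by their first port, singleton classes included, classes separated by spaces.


Two ports join when wires chain via d2-identified ports.
the subtree at d1 composes to {out.1} {out.2} {b2.1, b4.1} {b2.2} {b4.2} on (b4, b2); out.j = own outer ports
the subtree at d2 composes to {out.1, b1.2} {out.2} {b1.1} {b2.1, b4.1} {b2.2} {b3.1} {b3.2} {b4.2} on (b4, b2, b3, b1); out.j = own outer ports

{out.1, b1.2} {out.2} {b1.1} {b2.1, b4.1} {b2.2} {b3.1} {b3.2} {b4.2}


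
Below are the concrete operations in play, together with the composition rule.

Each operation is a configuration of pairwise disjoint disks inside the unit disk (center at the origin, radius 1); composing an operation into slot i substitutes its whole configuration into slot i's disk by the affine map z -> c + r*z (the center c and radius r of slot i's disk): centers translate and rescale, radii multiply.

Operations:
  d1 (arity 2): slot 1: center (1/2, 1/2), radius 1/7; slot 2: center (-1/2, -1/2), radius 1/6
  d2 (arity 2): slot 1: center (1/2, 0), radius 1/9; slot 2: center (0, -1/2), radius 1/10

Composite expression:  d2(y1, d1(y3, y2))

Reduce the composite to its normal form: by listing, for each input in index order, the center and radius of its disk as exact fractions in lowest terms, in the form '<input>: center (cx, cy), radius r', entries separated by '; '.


y1: center (1/2, 0), radius 1/9; y2: center (-1/20, -11/20), radius 1/60; y3: center (1/20, -9/20), radius 1/70

Nesting under d2 composes maps z -> c + r*z down each y-path.
input y1: composing its 1 substitution step yields center (1/2, 0), radius 1/9
input y3: composing its 2 substitution steps yields center (1/20, -9/20), radius 1/70
input y2: composing its 2 substitution steps yields center (-1/20, -11/20), radius 1/60


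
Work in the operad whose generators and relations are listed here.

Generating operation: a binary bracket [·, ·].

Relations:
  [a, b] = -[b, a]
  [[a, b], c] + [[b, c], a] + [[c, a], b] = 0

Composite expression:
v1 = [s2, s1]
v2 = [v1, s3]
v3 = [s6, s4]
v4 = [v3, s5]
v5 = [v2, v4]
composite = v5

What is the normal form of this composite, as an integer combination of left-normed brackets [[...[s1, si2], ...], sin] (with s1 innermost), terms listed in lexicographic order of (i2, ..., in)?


In the tensor algebra, words opening s1 carry the s1-anchored form.
Composite bracket: [[[s2, s1], s3], [[s6, s4], s5]]
Each bracket splits as ab - ba, giving 32 signed words (2^5 = 32).
Words beginning with s1 determine it all:
  s1s2s3s4s6s5 appears with sign +1, giving the term +[[[[[s1, s2], s3], s4], s6], s5]
  s1s2s3s5s4s6 appears with sign -1, giving the term -[[[[[s1, s2], s3], s5], s4], s6]
  s1s2s3s5s6s4 appears with sign +1, giving the term +[[[[[s1, s2], s3], s5], s6], s4]
  s1s2s3s6s4s5 appears with sign -1, giving the term -[[[[[s1, s2], s3], s6], s4], s5]

[[[[[s1, s2], s3], s4], s6], s5] - [[[[[s1, s2], s3], s5], s4], s6] + [[[[[s1, s2], s3], s5], s6], s4] - [[[[[s1, s2], s3], s6], s4], s5]


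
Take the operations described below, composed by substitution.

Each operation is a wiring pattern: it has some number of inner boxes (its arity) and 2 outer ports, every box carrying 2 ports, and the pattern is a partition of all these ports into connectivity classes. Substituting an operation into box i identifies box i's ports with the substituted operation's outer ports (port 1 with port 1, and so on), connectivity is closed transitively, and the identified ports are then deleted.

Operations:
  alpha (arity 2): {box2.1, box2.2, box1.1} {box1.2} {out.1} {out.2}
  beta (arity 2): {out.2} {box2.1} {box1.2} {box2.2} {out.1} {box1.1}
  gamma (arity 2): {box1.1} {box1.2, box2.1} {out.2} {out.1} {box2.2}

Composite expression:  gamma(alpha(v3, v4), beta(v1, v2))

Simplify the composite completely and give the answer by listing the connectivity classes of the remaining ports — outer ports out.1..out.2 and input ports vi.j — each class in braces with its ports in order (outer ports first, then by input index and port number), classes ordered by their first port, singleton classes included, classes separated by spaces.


{out.1} {out.2} {v1.1} {v1.2} {v2.1} {v2.2} {v3.1, v4.1, v4.2} {v3.2}


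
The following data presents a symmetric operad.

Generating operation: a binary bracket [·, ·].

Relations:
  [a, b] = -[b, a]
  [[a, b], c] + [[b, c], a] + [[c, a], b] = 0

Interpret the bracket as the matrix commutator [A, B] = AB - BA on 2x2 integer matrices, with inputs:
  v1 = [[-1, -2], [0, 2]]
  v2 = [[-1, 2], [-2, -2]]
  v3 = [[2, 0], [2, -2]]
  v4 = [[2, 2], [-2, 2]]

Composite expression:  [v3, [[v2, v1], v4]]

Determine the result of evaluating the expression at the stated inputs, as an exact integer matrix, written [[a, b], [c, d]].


[[32, -64], [-16, -32]]

[v2, v1] = [[-4, 4], [6, 4]]
[[v2, v1], v4] = [[-20, -16], [-16, 20]]
[v3, [[v2, v1], v4]] = [[32, -64], [-16, -32]]


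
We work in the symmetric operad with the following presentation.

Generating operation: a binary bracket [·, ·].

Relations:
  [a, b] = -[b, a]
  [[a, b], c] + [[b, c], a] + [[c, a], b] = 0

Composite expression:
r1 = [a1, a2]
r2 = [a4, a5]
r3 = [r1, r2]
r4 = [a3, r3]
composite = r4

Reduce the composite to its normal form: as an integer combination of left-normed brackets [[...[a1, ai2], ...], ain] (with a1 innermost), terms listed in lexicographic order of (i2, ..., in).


-[[[[a1, a2], a4], a5], a3] + [[[[a1, a2], a5], a4], a3]

A multilinear Lie element is pinned by a1-initial words (a1 innermost).
Composite bracket: [a3, [[a1, a2], [a4, a5]]]
The bracket unfolds into 16 signed words via [a, b] = ab - ba (2^4 = 16).
Words beginning with a1 determine it all:
  word a1a2a4a5a3 has sign -1, contributing -[[[[a1, a2], a4], a5], a3]
  word a1a2a5a4a3 has sign +1, contributing +[[[[a1, a2], a5], a4], a3]


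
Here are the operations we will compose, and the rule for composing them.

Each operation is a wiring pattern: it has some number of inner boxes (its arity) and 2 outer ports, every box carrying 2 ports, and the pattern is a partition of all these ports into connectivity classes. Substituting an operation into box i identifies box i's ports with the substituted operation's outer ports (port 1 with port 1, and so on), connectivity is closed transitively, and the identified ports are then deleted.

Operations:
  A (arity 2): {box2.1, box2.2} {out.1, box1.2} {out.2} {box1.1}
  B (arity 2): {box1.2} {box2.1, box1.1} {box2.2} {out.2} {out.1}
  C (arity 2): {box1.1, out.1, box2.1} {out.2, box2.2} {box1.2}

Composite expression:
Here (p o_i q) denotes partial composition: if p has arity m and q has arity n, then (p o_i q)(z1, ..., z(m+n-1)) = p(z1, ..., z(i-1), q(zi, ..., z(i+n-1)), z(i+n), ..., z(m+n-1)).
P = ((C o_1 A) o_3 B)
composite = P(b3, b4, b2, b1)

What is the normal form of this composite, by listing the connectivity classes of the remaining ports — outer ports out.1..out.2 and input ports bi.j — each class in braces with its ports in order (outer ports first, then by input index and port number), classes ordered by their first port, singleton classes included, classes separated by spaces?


{out.1, b3.2} {out.2} {b1.1, b2.1} {b1.2} {b2.2} {b3.1} {b4.1, b4.2}

Connectivity passes through glued C-boundaries; trace each wire chain.
after A, the pattern on (b3, b4) reads {out.1, b3.2} {out.2} {b3.1} {b4.1, b4.2} (out.j = its outer ports)
after B, the pattern on (b2, b1) reads {out.1} {out.2} {b1.1, b2.1} {b1.2} {b2.2} (out.j = its outer ports)
after C, the pattern on (b3, b4, b2, b1) reads {out.1, b3.2} {out.2} {b1.1, b2.1} {b1.2} {b2.2} {b3.1} {b4.1, b4.2} (out.j = its outer ports)


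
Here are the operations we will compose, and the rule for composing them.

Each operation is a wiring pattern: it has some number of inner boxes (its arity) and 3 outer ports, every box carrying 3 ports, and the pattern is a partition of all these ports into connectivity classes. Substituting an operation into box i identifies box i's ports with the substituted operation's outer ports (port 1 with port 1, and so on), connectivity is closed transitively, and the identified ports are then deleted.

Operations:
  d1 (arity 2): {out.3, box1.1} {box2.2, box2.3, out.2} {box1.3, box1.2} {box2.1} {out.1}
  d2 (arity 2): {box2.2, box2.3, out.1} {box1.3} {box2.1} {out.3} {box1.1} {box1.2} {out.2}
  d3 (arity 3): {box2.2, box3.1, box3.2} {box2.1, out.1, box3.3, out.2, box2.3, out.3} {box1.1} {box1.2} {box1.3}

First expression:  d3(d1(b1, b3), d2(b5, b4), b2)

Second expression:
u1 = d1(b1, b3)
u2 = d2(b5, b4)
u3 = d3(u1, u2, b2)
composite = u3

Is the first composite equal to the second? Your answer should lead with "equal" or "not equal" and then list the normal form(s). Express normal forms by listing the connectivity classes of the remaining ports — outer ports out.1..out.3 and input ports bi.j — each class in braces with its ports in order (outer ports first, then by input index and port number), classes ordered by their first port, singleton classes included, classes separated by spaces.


equal; both compose to {out.1, out.2, out.3, b2.3, b4.2, b4.3} {b1.1} {b1.2, b1.3} {b2.1, b2.2} {b3.1} {b3.2, b3.3} {b4.1} {b5.1} {b5.2} {b5.3}

The first composite normalizes to {out.1, out.2, out.3, b2.3, b4.2, b4.3} {b1.1} {b1.2, b1.3} {b2.1, b2.2} {b3.1} {b3.2, b3.3} {b4.1} {b5.1} {b5.2} {b5.3}
The second composite normalizes to {out.1, out.2, out.3, b2.3, b4.2, b4.3} {b1.1} {b1.2, b1.3} {b2.1, b2.2} {b3.1} {b3.2, b3.3} {b4.1} {b5.1} {b5.2} {b5.3}
The forms coincide; equal.


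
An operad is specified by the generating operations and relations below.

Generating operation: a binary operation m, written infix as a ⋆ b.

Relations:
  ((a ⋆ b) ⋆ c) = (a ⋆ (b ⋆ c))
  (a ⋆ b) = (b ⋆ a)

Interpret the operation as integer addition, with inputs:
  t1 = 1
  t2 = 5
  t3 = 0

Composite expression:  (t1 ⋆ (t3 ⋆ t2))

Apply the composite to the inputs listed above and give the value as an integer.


6


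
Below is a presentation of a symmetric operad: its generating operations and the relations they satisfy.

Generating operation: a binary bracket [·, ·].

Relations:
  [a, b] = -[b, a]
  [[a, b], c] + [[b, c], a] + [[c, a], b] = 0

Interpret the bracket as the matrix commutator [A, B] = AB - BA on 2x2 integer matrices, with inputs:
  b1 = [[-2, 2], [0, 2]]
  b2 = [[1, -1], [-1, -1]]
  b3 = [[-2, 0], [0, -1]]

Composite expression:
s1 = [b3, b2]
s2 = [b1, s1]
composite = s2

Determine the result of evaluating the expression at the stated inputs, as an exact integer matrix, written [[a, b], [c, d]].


[[-2, -4], [-4, 2]]

[b3, b2] = [[0, 1], [-1, 0]]
[b1, [b3, b2]] = [[-2, -4], [-4, 2]]


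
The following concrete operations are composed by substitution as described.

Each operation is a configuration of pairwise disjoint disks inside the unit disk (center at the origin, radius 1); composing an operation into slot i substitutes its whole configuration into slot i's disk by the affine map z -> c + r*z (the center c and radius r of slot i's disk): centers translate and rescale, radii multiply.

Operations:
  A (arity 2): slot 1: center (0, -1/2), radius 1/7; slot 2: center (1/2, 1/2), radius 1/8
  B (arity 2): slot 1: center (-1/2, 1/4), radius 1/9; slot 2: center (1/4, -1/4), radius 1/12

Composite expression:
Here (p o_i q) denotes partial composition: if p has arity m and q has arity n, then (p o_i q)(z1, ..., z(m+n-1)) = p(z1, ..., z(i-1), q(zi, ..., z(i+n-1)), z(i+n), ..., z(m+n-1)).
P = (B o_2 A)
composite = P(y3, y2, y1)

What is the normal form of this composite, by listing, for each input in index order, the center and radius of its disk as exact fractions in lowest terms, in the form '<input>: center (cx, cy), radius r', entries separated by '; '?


Affine substitution under B: radii multiply and y-centers shift.
for y3, the 1-step affine chain lands on center (-1/2, 1/4), radius 1/9
for y2, the 2-step affine chain lands on center (1/4, -7/24), radius 1/84
for y1, the 2-step affine chain lands on center (7/24, -5/24), radius 1/96

y1: center (7/24, -5/24), radius 1/96; y2: center (1/4, -7/24), radius 1/84; y3: center (-1/2, 1/4), radius 1/9


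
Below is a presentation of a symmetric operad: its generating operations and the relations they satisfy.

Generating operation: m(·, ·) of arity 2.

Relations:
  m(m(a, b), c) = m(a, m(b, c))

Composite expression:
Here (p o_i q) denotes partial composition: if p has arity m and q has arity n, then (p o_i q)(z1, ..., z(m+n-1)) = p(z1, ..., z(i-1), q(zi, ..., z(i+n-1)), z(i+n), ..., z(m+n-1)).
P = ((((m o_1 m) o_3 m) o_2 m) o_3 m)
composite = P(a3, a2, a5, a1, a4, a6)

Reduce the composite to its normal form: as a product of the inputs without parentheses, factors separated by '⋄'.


a3 ⋄ a2 ⋄ a5 ⋄ a1 ⋄ a4 ⋄ a6

The m-tree's shape is irrelevant; the a-reading-order decides.
m(a5, a1) collapses to a5 ⋄ a1
m(a2, m(a5, a1)) collapses to a2 ⋄ a5 ⋄ a1
m(a3, m(a2, m(a5, a1))) collapses to a3 ⋄ a2 ⋄ a5 ⋄ a1
m(a4, a6) collapses to a4 ⋄ a6
m(m(a3, m(a2, m(a5, a1))), m(a4, a6)) collapses to a3 ⋄ a2 ⋄ a5 ⋄ a1 ⋄ a4 ⋄ a6


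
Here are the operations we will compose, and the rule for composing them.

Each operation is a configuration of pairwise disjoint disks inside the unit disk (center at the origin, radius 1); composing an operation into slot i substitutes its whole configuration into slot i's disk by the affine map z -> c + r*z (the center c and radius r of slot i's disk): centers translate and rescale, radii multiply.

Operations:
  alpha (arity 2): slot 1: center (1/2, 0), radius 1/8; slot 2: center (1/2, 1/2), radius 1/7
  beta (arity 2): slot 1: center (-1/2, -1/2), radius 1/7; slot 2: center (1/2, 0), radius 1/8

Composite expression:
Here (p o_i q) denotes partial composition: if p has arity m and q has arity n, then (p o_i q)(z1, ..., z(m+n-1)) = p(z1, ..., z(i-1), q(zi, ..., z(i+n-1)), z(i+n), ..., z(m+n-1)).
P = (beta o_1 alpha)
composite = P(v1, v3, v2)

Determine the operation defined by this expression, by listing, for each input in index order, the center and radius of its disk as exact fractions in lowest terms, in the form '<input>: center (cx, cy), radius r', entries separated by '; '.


v1: center (-3/7, -1/2), radius 1/56; v2: center (1/2, 0), radius 1/8; v3: center (-3/7, -3/7), radius 1/49

Each v-disk chains the slot maps above it in beta; radii multiply.
tracing v1 down its 2-map path: center (-3/7, -1/2), radius 1/56
tracing v3 down its 2-map path: center (-3/7, -3/7), radius 1/49
tracing v2 down its 1-map path: center (1/2, 0), radius 1/8


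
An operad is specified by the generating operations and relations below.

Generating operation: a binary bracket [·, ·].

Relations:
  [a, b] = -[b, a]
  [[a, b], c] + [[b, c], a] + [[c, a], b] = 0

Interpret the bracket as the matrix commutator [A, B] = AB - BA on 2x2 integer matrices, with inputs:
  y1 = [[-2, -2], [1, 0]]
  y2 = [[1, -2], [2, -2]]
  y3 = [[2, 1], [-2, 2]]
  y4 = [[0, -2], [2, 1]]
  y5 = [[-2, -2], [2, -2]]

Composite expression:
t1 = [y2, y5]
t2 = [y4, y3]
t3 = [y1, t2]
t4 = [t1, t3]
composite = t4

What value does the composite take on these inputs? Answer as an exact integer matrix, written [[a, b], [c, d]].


[[60, 60], [-60, -60]]

[y2, y5] = [[0, -6], [-6, 0]]
[y4, y3] = [[2, -1], [-2, -2]]
[y1, [y4, y3]] = [[5, 10], [0, -5]]
[[y2, y5], [y1, [y4, y3]]] = [[60, 60], [-60, -60]]


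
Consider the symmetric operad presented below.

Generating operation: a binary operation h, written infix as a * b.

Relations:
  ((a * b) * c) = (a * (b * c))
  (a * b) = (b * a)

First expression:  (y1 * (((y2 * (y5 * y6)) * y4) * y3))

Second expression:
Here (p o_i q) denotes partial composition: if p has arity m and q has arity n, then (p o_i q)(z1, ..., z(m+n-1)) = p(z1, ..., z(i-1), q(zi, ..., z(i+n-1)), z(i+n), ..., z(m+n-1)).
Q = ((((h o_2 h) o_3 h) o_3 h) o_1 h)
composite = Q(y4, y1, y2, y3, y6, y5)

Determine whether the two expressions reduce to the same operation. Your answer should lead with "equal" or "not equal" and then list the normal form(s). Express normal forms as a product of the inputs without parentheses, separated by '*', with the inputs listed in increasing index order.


equal — both sides give y1 * y2 * y3 * y4 * y5 * y6

Reducing the first expression gives y1 * y2 * y3 * y4 * y5 * y6
Reducing the second expression gives y1 * y2 * y3 * y4 * y5 * y6
Both agree, so they are equal.


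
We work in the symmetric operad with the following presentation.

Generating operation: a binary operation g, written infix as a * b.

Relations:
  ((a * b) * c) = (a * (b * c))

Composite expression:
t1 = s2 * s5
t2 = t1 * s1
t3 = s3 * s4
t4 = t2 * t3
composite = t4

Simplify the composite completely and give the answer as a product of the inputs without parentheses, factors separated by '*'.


All parenthesizations of g agree; list the s-inputs left to right.
(s2 * s5) collapses to s2 * s5
((s2 * s5) * s1) collapses to s2 * s5 * s1
(s3 * s4) collapses to s3 * s4
(((s2 * s5) * s1) * (s3 * s4)) collapses to s2 * s5 * s1 * s3 * s4

s2 * s5 * s1 * s3 * s4


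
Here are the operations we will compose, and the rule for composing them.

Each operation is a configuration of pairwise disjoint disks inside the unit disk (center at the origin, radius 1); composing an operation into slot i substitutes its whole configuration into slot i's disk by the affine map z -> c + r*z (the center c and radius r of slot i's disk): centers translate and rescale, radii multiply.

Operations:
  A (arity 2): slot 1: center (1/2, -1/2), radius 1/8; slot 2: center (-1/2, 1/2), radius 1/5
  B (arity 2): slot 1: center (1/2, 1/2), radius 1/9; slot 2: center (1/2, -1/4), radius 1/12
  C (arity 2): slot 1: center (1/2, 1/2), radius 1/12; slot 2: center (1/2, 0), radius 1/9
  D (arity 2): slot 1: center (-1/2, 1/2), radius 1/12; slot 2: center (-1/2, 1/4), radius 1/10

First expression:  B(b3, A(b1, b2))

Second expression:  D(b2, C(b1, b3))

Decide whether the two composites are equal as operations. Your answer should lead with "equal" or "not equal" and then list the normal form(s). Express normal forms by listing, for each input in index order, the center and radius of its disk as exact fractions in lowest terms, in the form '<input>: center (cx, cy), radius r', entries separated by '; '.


not equal: they reduce to b1: center (13/24, -7/24), radius 1/96; b2: center (11/24, -5/24), radius 1/60; b3: center (1/2, 1/2), radius 1/9 and b1: center (-9/20, 3/10), radius 1/120; b2: center (-1/2, 1/2), radius 1/12; b3: center (-9/20, 1/4), radius 1/90

The first expression, normalized: b1: center (13/24, -7/24), radius 1/96; b2: center (11/24, -5/24), radius 1/60; b3: center (1/2, 1/2), radius 1/9
The second expression, normalized: b1: center (-9/20, 3/10), radius 1/120; b2: center (-1/2, 1/2), radius 1/12; b3: center (-9/20, 1/4), radius 1/90
Distinct normal forms: not equal.


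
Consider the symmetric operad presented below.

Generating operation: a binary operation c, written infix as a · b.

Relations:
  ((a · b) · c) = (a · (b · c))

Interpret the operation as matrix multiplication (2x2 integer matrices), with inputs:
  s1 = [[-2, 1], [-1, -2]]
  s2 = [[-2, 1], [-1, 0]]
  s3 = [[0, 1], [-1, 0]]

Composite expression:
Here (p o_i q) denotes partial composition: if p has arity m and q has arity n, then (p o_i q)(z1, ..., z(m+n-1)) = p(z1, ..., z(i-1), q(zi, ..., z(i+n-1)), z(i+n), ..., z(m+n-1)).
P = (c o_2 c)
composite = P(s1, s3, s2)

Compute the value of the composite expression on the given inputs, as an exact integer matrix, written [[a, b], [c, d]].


[[4, -1], [-3, 2]]


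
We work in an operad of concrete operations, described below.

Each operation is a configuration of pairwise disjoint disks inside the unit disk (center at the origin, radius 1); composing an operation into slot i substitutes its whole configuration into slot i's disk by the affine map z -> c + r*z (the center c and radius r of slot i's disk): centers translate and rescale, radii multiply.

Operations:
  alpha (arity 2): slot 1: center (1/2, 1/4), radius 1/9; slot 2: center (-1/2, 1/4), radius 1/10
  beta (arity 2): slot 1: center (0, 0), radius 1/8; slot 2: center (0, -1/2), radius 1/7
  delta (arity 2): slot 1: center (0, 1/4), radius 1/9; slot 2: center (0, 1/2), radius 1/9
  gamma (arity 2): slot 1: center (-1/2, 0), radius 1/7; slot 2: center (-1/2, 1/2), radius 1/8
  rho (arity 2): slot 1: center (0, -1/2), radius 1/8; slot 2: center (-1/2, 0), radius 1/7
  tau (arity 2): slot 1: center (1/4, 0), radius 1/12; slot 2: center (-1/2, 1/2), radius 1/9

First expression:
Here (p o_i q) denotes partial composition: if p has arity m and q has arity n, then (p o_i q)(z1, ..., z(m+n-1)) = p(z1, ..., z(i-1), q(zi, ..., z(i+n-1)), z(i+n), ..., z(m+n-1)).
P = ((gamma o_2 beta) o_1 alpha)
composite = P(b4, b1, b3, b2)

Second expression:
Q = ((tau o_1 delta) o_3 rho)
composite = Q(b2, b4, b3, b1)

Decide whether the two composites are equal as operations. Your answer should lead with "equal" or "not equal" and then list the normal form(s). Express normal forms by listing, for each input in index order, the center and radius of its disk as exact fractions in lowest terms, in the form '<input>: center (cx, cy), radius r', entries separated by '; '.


Normal form of the first expression: b1: center (-4/7, 1/28), radius 1/70; b2: center (-1/2, 7/16), radius 1/56; b3: center (-1/2, 1/2), radius 1/64; b4: center (-3/7, 1/28), radius 1/63
Normal form of the second expression: b1: center (-5/9, 1/2), radius 1/63; b2: center (1/4, 1/48), radius 1/108; b3: center (-1/2, 4/9), radius 1/72; b4: center (1/4, 1/24), radius 1/108
They disagree, so not equal.

not equal — first b1: center (-4/7, 1/28), radius 1/70; b2: center (-1/2, 7/16), radius 1/56; b3: center (-1/2, 1/2), radius 1/64; b4: center (-3/7, 1/28), radius 1/63, second b1: center (-5/9, 1/2), radius 1/63; b2: center (1/4, 1/48), radius 1/108; b3: center (-1/2, 4/9), radius 1/72; b4: center (1/4, 1/24), radius 1/108
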